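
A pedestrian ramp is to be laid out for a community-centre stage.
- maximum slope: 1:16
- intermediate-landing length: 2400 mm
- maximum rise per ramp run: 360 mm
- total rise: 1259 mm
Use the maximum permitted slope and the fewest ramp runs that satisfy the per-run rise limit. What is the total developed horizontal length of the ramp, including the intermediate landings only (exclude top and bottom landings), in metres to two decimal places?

27.34 m

⌈1259/360⌉ = 4 ramp runs. That means 3 intermediate landings.
Ramp run (horizontal) at 1:16: 1259 × 16 = 20144 mm.
Intermediate landings: 3 × 2400 = 7200 mm.
Developed length = 20144 + 7200 = 27344 mm.
= 27.34 m.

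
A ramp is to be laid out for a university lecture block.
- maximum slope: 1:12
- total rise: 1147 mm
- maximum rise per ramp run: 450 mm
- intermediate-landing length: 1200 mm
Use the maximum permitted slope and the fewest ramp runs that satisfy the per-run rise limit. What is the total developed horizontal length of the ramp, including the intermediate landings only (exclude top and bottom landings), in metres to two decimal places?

16.16 m

1147 / 450 = 2.55, so 3 ramp runs are needed. That means 2 intermediate landings.
Horizontal run for 1147 mm of rise at 1:12 is 1147 × 12 = 13764 mm.
2 intermediate landings contribute 2 × 1200 = 2400 mm.
Developed length = 13764 + 2400 = 16164 mm.
= 16.16 m.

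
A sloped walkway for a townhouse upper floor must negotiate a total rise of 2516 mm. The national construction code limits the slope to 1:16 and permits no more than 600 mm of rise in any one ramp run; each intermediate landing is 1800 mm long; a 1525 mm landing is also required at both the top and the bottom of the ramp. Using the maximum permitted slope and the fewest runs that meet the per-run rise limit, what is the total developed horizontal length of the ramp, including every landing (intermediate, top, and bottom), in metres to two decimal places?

50.51 m

⌈2516/600⌉ = 5 ramp runs. That means 4 intermediate landings.
Ramp run (horizontal) at 1:16: 2516 × 16 = 40256 mm.
Intermediate landings: 4 × 1800 = 7200 mm.
Top and bottom landings: 2 × 1525 = 3050 mm.
Total = 40256 + 7200 + 3050 = 50506 mm.
= 50.51 m.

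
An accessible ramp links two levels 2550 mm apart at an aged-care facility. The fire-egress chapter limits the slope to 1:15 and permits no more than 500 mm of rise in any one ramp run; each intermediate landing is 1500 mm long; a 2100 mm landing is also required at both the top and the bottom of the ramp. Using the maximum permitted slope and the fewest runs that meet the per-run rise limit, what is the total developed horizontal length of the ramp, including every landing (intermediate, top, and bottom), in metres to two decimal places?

49.95 m

2550 / 500 = 5.10, so 6 ramp runs are needed. That means 5 intermediate landings.
Ramp run (horizontal) at 1:15: 2550 × 15 = 38250 mm.
Intermediate landings: 5 × 1500 = 7500 mm.
Top and bottom landings: 2 × 2100 = 4200 mm.
Total = 38250 + 7500 + 4200 = 49950 mm.
= 49.95 m.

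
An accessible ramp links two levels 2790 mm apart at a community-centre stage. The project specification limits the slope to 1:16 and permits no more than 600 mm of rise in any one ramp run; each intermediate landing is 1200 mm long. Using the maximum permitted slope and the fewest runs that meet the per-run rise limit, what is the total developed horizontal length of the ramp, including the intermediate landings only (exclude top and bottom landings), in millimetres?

49440 mm

At most 600 each: 2790/600 = 4.65, giving 5 ramp runs. That means 4 intermediate landings.
Horizontal run for 2790 mm of rise at 1:16 is 2790 × 16 = 44640 mm.
4 intermediate landings contribute 4 × 1200 = 4800 mm.
Total developed length = 44640 + 4800 = 49440 mm.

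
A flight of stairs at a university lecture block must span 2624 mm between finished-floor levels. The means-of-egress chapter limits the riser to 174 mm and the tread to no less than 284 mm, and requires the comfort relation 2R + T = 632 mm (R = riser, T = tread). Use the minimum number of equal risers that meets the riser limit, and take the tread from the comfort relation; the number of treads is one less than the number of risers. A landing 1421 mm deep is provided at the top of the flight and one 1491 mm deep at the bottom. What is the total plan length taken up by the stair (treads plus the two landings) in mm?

⌈2624/174⌉ = 16 risers.
Each riser is 2624/16 = 164 mm (≤ 174 mm).
From 2R + T = 632: T = 632 − 328 = 304 mm.
Treads = 16 − 1 = 15; going = 15 × 304 = 4560 mm.
Enclosure = 4560 + 1421 + 1491 = 7472 mm.

7472 mm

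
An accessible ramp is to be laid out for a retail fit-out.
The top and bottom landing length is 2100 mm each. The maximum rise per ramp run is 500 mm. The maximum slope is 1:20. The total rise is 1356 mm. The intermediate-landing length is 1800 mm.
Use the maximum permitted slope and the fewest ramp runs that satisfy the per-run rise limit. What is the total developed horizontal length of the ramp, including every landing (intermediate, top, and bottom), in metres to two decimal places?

1356 / 500 = 2.71, so 3 ramp runs are needed. That means 2 intermediate landings.
Ramp run (horizontal) at 1:20: 1356 × 20 = 27120 mm.
Intermediate landings: 2 × 1800 = 3600 mm.
Top and bottom landings: 2 × 2100 = 4200 mm.
Total = 27120 + 3600 + 4200 = 34920 mm.
= 34.92 m.

34.92 m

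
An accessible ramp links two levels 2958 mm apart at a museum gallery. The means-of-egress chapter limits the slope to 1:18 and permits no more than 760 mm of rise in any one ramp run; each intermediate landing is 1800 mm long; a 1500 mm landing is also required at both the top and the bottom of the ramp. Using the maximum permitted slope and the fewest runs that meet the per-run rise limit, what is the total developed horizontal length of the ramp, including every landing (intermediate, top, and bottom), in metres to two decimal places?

61.64 m

2958 / 760 = 3.892 → round up to 4 ramp runs. That means 3 intermediate landings.
Ramp run (horizontal) at 1:18: 2958 × 18 = 53244 mm.
3 intermediate landings contribute 3 × 1800 = 5400 mm.
Top and bottom landings: 2 × 1500 = 3000 mm.
Total = 53244 + 5400 + 3000 = 61644 mm.
= 61.64 m.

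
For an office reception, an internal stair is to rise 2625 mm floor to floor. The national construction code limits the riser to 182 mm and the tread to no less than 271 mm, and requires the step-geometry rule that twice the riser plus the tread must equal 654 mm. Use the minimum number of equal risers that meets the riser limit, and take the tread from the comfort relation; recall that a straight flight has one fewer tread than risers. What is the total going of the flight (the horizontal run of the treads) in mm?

4256 mm

2625 / 182 = 14.423 → round up to 15 risers.
R = 2625 ÷ 15 = 175 mm.
Tread T = 654 − 2 × 175 = 304 mm (≥ 271 mm).
15 risers give 14 treads; going = 14 × 304 = 4256 mm.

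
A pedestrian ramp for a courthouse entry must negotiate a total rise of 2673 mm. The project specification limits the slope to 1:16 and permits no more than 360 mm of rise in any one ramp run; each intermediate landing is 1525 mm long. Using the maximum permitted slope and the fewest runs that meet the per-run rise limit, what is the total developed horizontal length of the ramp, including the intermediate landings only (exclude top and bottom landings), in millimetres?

At most 360 each: 2673/360 = 7.42, giving 8 ramp runs. That means 7 intermediate landings.
Horizontal run for 2673 mm of rise at 1:16 is 2673 × 16 = 42768 mm.
7 intermediate landings contribute 7 × 1525 = 10675 mm.
Developed length = 42768 + 10675 = 53443 mm.

53443 mm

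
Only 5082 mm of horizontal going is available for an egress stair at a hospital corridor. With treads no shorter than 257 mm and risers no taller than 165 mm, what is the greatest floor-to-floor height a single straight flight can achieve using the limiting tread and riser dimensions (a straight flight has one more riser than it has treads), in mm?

3300 mm

Treads that fit: ⌊5082 / 257⌋ = 19.
Risers = treads + 1 = 20.
Maximum height = 20 × 165 = 3300 mm.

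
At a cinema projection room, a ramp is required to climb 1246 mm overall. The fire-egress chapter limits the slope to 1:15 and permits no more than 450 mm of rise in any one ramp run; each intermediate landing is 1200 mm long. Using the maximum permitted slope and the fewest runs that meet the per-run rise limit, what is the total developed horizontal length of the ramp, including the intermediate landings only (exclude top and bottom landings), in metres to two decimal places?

21.09 m

1246 / 450 = 2.769 → round up to 3 ramp runs. That means 2 intermediate landings.
Horizontal run for 1246 mm of rise at 1:15 is 1246 × 15 = 18690 mm.
Intermediate landings: 2 × 1200 = 2400 mm.
Developed length = 18690 + 2400 = 21090 mm.
= 21.09 m.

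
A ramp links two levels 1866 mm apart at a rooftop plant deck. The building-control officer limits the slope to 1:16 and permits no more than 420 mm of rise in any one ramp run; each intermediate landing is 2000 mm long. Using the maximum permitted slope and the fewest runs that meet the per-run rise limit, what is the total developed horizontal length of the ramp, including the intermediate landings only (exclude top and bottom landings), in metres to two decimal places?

1866 / 420 = 4.443 → round up to 5 ramp runs. That means 4 intermediate landings.
Horizontal run for 1866 mm of rise at 1:16 is 1866 × 16 = 29856 mm.
Intermediate landings: 4 × 2000 = 8000 mm.
Total developed length = 29856 + 8000 = 37856 mm.
= 37.86 m.

37.86 m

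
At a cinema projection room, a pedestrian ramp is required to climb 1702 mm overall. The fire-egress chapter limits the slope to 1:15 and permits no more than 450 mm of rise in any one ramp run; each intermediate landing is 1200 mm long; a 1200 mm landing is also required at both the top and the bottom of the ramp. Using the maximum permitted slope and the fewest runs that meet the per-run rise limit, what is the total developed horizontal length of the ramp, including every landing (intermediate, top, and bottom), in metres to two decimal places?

⌈1702/450⌉ = 4 ramp runs. That means 3 intermediate landings.
Ramp run (horizontal) at 1:15: 1702 × 15 = 25530 mm.
3 intermediate landings contribute 3 × 1200 = 3600 mm.
Top and bottom landings: 2 × 1200 = 2400 mm.
Total = 25530 + 3600 + 2400 = 31530 mm.
= 31.53 m.

31.53 m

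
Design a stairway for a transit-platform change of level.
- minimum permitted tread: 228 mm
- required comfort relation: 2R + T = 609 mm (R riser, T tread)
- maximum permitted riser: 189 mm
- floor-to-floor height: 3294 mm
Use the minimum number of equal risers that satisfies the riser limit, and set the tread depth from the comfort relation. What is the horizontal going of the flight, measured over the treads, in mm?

4131 mm

⌈3294/189⌉ = 18 risers.
R = 3294 ÷ 18 = 183 mm.
Tread T = 609 − 2 × 183 = 243 mm (≥ 228 mm).
Treads = 18 − 1 = 17; going = 17 × 243 = 4131 mm.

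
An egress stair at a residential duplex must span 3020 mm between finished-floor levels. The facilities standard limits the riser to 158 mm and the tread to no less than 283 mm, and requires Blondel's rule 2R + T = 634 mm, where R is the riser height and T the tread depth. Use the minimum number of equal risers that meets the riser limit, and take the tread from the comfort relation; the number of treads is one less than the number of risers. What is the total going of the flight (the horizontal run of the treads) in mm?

6308 mm

3020 / 158 = 19.114 → round up to 20 risers.
R = 3020 ÷ 20 = 151 mm.
T = 634 − 2·151 = 332 mm, which satisfies the 283 mm minimum.
20 risers give 19 treads; going = 19 × 332 = 6308 mm.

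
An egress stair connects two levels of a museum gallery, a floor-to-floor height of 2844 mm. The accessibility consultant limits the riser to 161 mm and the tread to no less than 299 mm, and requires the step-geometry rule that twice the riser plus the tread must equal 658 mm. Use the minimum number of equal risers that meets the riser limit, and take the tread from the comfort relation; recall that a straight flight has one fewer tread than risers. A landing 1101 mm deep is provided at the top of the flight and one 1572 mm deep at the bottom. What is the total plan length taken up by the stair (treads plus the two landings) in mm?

At most 161 each: 2844/161 = 17.66, giving 18 risers.
R = 2844 ÷ 18 = 158 mm.
Tread T = 658 − 2 × 158 = 342 mm (≥ 299 mm).
18 risers give 17 treads; going = 17 × 342 = 5814 mm.
Add landings: 5814 + 1101 + 1572 = 8487 mm.

8487 mm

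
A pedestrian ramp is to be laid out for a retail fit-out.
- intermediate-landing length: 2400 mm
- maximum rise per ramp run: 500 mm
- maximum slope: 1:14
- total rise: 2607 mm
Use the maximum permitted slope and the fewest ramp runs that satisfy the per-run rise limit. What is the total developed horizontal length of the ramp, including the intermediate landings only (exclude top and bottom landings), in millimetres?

48498 mm

2607 / 500 = 5.214 → round up to 6 ramp runs. That means 5 intermediate landings.
Horizontal run for 2607 mm of rise at 1:14 is 2607 × 14 = 36498 mm.
5 intermediate landings contribute 5 × 2400 = 12000 mm.
Developed length = 36498 + 12000 = 48498 mm.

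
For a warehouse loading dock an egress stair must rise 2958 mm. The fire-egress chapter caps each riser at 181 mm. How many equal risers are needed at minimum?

2958 / 181 = 16.343 → round up to 17 risers.

17 risers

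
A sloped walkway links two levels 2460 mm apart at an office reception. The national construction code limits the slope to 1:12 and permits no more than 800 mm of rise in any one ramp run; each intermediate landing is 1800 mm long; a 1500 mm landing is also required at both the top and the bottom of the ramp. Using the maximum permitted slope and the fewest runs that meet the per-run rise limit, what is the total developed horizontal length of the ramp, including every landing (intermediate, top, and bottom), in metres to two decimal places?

37.92 m

2460 / 800 = 3.075 → round up to 4 ramp runs. That means 3 intermediate landings.
Horizontal run for 2460 mm of rise at 1:12 is 2460 × 12 = 29520 mm.
Intermediate landings: 3 × 1800 = 5400 mm.
Top and bottom landings: 2 × 1500 = 3000 mm.
Total = 29520 + 5400 + 3000 = 37920 mm.
= 37.92 m.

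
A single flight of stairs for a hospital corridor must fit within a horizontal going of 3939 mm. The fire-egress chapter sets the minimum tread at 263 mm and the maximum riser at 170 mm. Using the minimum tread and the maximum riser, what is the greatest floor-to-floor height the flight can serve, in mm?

Treads that fit: ⌊3939 / 263⌋ = 14.
Risers = treads + 1 = 15.
Maximum height = 15 × 170 = 2550 mm.

2550 mm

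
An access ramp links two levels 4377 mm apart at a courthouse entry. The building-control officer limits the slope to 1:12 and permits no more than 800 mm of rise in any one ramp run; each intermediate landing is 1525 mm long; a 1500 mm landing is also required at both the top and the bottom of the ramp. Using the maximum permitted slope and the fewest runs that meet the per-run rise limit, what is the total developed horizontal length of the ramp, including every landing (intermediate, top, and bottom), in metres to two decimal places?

63.15 m

⌈4377/800⌉ = 6 ramp runs. That means 5 intermediate landings.
Ramp run (horizontal) at 1:12: 4377 × 12 = 52524 mm.
5 intermediate landings contribute 5 × 1525 = 7625 mm.
Top and bottom landings: 2 × 1500 = 3000 mm.
Total = 52524 + 7625 + 3000 = 63149 mm.
= 63.15 m.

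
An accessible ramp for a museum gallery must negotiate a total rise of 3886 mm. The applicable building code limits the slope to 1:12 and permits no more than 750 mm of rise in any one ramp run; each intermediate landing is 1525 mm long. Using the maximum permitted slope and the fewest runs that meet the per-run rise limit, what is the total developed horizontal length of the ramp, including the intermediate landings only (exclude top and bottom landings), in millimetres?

3886 / 750 = 5.18, so 6 ramp runs are needed. That means 5 intermediate landings.
Horizontal run for 3886 mm of rise at 1:12 is 3886 × 12 = 46632 mm.
Intermediate landings: 5 × 1525 = 7625 mm.
Developed length = 46632 + 7625 = 54257 mm.

54257 mm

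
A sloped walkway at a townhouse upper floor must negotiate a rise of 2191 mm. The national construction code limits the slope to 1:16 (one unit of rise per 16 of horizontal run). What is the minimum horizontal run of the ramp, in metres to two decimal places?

35.06 m

Run = rise × 16 = 2191 × 16 = 35056 mm.
35056 mm = 35.06 m.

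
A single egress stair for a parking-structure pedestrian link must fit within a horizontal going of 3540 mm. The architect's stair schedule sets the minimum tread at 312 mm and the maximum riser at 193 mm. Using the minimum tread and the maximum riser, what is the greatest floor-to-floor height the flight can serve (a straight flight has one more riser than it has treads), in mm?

2316 mm

3540 / 312 = 11.35, so 11 treads fit.
Risers = treads + 1 = 12.
Maximum height = 12 × 193 = 2316 mm.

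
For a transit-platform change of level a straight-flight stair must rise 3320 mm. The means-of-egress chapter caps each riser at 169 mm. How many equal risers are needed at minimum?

At most 169 each: 3320/169 = 19.64, giving 20 risers.

20 risers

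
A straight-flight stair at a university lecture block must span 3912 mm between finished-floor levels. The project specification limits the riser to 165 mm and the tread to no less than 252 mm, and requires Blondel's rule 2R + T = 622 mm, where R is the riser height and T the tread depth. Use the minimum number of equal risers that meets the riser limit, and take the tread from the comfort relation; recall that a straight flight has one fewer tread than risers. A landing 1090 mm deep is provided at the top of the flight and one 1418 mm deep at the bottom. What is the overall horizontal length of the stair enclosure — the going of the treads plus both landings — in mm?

3912 / 165 = 23.71, so 24 risers are needed.
Riser R = 3912 / 24 = 163 mm, within the 165 mm limit.
Tread T = 622 − 2 × 163 = 296 mm (≥ 252 mm).
Treads = 24 − 1 = 23; going = 23 × 296 = 6808 mm.
Enclosure = 6808 + 1090 + 1418 = 9316 mm.

9316 mm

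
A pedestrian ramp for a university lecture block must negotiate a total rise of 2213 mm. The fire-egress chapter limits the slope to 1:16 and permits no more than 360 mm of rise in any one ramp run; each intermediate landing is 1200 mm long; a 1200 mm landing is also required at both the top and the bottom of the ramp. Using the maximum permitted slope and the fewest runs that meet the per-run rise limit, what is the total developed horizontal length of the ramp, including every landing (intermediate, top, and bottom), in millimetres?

45008 mm

⌈2213/360⌉ = 7 ramp runs. That means 6 intermediate landings.
Horizontal run for 2213 mm of rise at 1:16 is 2213 × 16 = 35408 mm.
6 intermediate landings contribute 6 × 1200 = 7200 mm.
Top and bottom landings: 2 × 1200 = 2400 mm.
Total = 35408 + 7200 + 2400 = 45008 mm.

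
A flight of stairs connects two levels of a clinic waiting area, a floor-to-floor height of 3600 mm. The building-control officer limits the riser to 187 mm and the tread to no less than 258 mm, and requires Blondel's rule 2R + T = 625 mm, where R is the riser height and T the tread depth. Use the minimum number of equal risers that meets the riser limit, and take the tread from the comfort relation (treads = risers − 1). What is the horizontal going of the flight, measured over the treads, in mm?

5035 mm

3600 / 187 = 19.25, so 20 risers are needed.
Riser R = 3600 / 20 = 180 mm, within the 187 mm limit.
Tread T = 625 − 2 × 180 = 265 mm (≥ 258 mm).
20 risers give 19 treads; going = 19 × 265 = 5035 mm.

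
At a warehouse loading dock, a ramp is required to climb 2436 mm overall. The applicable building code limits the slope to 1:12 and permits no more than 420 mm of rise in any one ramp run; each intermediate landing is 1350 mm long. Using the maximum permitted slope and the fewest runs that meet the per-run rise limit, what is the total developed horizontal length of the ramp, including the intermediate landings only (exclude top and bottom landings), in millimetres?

35982 mm

⌈2436/420⌉ = 6 ramp runs. That means 5 intermediate landings.
Horizontal run for 2436 mm of rise at 1:12 is 2436 × 12 = 29232 mm.
Intermediate landings: 5 × 1350 = 6750 mm.
Total developed length = 29232 + 6750 = 35982 mm.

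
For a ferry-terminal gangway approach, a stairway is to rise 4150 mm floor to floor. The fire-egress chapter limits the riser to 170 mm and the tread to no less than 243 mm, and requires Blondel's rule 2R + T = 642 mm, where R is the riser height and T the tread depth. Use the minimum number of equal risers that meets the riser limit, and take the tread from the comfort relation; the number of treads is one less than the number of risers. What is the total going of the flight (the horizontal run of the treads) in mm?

7440 mm

4150 / 170 = 24.41, so 25 risers are needed.
Riser R = 4150 / 25 = 166 mm, within the 170 mm limit.
Tread T = 642 − 2 × 166 = 310 mm (≥ 243 mm).
Going = (25 − 1) × 310 = 7440 mm.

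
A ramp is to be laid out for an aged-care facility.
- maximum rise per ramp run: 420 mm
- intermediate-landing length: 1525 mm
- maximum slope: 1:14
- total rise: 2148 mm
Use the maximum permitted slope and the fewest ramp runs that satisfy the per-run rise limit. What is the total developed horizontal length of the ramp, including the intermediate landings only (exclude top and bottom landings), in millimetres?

37697 mm

2148 / 420 = 5.114 → round up to 6 ramp runs. That means 5 intermediate landings.
Ramp run (horizontal) at 1:14: 2148 × 14 = 30072 mm.
5 intermediate landings contribute 5 × 1525 = 7625 mm.
Total developed length = 30072 + 7625 = 37697 mm.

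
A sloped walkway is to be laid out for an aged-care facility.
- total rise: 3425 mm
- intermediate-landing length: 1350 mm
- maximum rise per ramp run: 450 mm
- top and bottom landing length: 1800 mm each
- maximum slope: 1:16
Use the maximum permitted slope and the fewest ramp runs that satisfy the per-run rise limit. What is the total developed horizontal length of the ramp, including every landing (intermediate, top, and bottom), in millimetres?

⌈3425/450⌉ = 8 ramp runs. That means 7 intermediate landings.
Ramp run (horizontal) at 1:16: 3425 × 16 = 54800 mm.
Intermediate landings: 7 × 1350 = 9450 mm.
Top and bottom landings: 2 × 1800 = 3600 mm.
Total = 54800 + 9450 + 3600 = 67850 mm.

67850 mm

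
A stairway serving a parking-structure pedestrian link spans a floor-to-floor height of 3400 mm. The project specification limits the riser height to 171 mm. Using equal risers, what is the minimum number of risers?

3400 / 171 = 19.88, so 20 risers are needed.

20 risers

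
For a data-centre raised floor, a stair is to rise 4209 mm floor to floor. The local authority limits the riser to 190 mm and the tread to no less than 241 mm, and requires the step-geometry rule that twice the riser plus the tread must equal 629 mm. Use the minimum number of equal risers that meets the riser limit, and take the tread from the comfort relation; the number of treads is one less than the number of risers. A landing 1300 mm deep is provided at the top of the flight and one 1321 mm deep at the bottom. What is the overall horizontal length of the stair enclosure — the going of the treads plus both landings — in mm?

4209 / 190 = 22.15, so 23 risers are needed.
Each riser is 4209/23 = 183 mm (≤ 190 mm).
T = 629 − 2·183 = 263 mm, which satisfies the 241 mm minimum.
Treads = 23 − 1 = 22; going = 22 × 263 = 5786 mm.
Add landings: 5786 + 1300 + 1321 = 8407 mm.

8407 mm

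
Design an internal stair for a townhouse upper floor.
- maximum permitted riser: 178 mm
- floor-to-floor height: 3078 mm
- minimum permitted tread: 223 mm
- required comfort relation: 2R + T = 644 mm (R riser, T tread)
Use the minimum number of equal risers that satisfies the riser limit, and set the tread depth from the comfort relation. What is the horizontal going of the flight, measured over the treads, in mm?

5134 mm

3078 / 178 = 17.29, so 18 risers are needed.
R = 3078 ÷ 18 = 171 mm.
T = 644 − 2·171 = 302 mm, which satisfies the 223 mm minimum.
Going = (18 − 1) × 302 = 5134 mm.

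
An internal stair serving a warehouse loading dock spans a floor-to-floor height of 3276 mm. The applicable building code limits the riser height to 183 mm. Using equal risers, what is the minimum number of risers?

3276 / 183 = 17.902 → round up to 18 risers.

18 risers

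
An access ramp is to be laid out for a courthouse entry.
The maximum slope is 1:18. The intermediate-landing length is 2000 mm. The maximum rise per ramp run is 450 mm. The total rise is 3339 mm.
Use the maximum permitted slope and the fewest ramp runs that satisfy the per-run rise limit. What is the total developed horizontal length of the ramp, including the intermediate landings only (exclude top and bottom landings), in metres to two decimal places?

74.10 m

3339 / 450 = 7.42, so 8 ramp runs are needed. That means 7 intermediate landings.
Horizontal run for 3339 mm of rise at 1:18 is 3339 × 18 = 60102 mm.
7 intermediate landings contribute 7 × 2000 = 14000 mm.
Developed length = 60102 + 14000 = 74102 mm.
= 74.10 m.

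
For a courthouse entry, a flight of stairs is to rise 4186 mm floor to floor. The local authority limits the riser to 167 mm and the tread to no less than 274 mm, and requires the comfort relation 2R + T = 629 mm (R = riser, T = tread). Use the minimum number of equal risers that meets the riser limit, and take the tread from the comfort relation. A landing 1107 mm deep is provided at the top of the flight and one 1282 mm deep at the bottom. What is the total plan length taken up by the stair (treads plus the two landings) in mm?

10064 mm

4186 / 167 = 25.07, so 26 risers are needed.
R = 4186 ÷ 26 = 161 mm.
Tread T = 629 − 2 × 161 = 307 mm (≥ 274 mm).
Treads = 26 − 1 = 25; going = 25 × 307 = 7675 mm.
Enclosure = 7675 + 1107 + 1282 = 10064 mm.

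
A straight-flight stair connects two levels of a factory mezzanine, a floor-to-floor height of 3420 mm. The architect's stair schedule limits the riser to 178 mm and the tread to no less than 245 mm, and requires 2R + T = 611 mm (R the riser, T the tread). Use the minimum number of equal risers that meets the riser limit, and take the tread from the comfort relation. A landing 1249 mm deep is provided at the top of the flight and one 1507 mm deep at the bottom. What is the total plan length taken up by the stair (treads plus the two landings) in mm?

7867 mm

3420 / 178 = 19.213 → round up to 20 risers.
Each riser is 3420/20 = 171 mm (≤ 178 mm).
Tread T = 611 − 2 × 171 = 269 mm (≥ 245 mm).
Going = (20 − 1) × 269 = 5111 mm.
Enclosure = 5111 + 1249 + 1507 = 7867 mm.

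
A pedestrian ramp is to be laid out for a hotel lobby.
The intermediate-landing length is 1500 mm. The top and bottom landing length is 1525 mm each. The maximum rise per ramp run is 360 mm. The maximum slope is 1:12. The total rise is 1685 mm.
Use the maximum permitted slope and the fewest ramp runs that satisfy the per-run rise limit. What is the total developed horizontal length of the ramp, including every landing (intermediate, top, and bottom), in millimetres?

29270 mm

1685 / 360 = 4.68, so 5 ramp runs are needed. That means 4 intermediate landings.
Ramp run (horizontal) at 1:12: 1685 × 12 = 20220 mm.
4 intermediate landings contribute 4 × 1500 = 6000 mm.
Top and bottom landings: 2 × 1525 = 3050 mm.
Total = 20220 + 6000 + 3050 = 29270 mm.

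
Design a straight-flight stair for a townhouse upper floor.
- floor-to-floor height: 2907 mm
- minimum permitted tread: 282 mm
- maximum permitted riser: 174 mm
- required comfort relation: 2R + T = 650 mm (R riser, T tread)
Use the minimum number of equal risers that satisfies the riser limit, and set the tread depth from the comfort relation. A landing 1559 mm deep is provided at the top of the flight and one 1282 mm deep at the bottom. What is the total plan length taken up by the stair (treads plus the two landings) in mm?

2907 / 174 = 16.71, so 17 risers are needed.
Each riser is 2907/17 = 171 mm (≤ 174 mm).
Tread T = 650 − 2 × 171 = 308 mm (≥ 282 mm).
17 risers give 16 treads; going = 16 × 308 = 4928 mm.
Enclosure = 4928 + 1559 + 1282 = 7769 mm.

7769 mm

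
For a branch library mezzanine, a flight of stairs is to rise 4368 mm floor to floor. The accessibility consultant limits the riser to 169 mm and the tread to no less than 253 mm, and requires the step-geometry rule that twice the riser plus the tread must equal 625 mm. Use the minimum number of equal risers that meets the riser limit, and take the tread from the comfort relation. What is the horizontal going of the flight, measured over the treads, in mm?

At most 169 each: 4368/169 = 25.85, giving 26 risers.
Riser R = 4368 / 26 = 168 mm, within the 169 mm limit.
T = 625 − 2·168 = 289 mm, which satisfies the 253 mm minimum.
26 risers give 25 treads; going = 25 × 289 = 7225 mm.

7225 mm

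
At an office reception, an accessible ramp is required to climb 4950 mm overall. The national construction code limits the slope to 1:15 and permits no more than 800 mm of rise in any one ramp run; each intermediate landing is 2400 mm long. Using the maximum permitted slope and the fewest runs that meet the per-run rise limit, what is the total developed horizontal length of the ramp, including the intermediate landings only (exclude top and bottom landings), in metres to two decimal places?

88.65 m

At most 800 each: 4950/800 = 6.19, giving 7 ramp runs. That means 6 intermediate landings.
Horizontal run for 4950 mm of rise at 1:15 is 4950 × 15 = 74250 mm.
6 intermediate landings contribute 6 × 2400 = 14400 mm.
Total developed length = 74250 + 14400 = 88650 mm.
= 88.65 m.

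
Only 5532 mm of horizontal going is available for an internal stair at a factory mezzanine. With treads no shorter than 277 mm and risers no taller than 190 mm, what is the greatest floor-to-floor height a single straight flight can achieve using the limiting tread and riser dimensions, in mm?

3800 mm

Treads that fit: ⌊5532 / 277⌋ = 19.
Risers = treads + 1 = 20.
Maximum height = 20 × 190 = 3800 mm.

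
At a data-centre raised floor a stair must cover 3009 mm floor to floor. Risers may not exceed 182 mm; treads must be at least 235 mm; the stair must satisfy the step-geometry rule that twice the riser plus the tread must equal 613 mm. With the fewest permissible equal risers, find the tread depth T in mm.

259 mm

At most 182 each: 3009/182 = 16.53, giving 17 risers.
Riser R = 3009 / 17 = 177 mm, within the 182 mm limit.
Tread T = 613 − 2 × 177 = 259 mm (≥ 235 mm).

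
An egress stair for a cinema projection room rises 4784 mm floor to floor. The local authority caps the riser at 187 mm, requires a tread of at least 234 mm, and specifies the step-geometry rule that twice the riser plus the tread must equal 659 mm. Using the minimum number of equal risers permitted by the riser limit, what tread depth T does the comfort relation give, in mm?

⌈4784/187⌉ = 26 risers.
R = 4784 ÷ 26 = 184 mm.
Tread T = 659 − 2 × 184 = 291 mm (≥ 234 mm).

291 mm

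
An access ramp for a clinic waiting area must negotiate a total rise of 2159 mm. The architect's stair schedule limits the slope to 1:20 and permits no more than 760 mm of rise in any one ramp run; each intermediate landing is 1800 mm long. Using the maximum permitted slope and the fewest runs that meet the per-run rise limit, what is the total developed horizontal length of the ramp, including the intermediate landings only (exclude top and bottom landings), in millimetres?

46780 mm

⌈2159/760⌉ = 3 ramp runs. That means 2 intermediate landings.
Ramp run (horizontal) at 1:20: 2159 × 20 = 43180 mm.
Intermediate landings: 2 × 1800 = 3600 mm.
Total developed length = 43180 + 3600 = 46780 mm.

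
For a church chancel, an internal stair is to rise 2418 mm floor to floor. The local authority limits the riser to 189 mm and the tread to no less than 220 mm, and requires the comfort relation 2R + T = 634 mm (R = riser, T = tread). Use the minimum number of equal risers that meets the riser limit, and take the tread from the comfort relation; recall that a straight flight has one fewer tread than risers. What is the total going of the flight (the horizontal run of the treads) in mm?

3144 mm

2418 / 189 = 12.79, so 13 risers are needed.
R = 2418 ÷ 13 = 186 mm.
T = 634 − 2·186 = 262 mm, which satisfies the 220 mm minimum.
13 risers give 12 treads; going = 12 × 262 = 3144 mm.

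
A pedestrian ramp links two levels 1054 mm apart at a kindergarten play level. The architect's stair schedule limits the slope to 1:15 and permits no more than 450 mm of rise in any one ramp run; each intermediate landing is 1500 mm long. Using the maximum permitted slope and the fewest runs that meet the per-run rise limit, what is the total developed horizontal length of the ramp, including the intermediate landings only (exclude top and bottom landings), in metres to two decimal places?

18.81 m

At most 450 each: 1054/450 = 2.34, giving 3 ramp runs. That means 2 intermediate landings.
Horizontal run for 1054 mm of rise at 1:15 is 1054 × 15 = 15810 mm.
Intermediate landings: 2 × 1500 = 3000 mm.
Total developed length = 15810 + 3000 = 18810 mm.
= 18.81 m.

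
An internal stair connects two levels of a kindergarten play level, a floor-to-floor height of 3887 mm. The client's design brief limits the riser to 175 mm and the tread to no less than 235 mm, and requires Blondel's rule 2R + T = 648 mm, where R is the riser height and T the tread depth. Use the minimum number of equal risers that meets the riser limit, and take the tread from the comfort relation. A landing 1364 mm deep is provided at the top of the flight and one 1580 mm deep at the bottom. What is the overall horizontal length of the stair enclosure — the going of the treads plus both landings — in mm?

At most 175 each: 3887/175 = 22.21, giving 23 risers.
Riser R = 3887 / 23 = 169 mm, within the 175 mm limit.
Tread T = 648 − 2 × 169 = 310 mm (≥ 235 mm).
Treads = 23 − 1 = 22; going = 22 × 310 = 6820 mm.
Add landings: 6820 + 1364 + 1580 = 9764 mm.

9764 mm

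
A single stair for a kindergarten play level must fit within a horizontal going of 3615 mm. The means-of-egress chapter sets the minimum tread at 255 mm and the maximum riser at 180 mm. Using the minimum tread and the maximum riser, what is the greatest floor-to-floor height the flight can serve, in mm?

3615 / 255 = 14.18, so 14 treads fit.
Risers = treads + 1 = 15.
Maximum height = 15 × 180 = 2700 mm.

2700 mm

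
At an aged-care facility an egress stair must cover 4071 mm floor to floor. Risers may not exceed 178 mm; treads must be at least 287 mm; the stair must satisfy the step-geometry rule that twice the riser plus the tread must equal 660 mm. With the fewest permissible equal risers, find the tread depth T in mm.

306 mm

4071 / 178 = 22.871 → round up to 23 risers.
Riser R = 4071 / 23 = 177 mm, within the 178 mm limit.
Tread T = 660 − 2 × 177 = 306 mm (≥ 287 mm).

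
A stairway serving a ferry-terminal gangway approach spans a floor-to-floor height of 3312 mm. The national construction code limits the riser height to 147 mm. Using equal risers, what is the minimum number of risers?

At most 147 each: 3312/147 = 22.53, giving 23 risers.

23 risers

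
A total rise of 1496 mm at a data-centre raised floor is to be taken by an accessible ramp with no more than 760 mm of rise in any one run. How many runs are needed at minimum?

2 runs

At most 760 each: 1496/760 = 1.97, giving 2 ramp runs.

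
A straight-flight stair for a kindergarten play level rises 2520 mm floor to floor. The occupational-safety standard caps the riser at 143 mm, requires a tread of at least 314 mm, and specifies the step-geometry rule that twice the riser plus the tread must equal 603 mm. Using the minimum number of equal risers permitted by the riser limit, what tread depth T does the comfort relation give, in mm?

2520 / 143 = 17.62, so 18 risers are needed.
R = 2520 ÷ 18 = 140 mm.
Tread T = 603 − 2 × 140 = 323 mm (≥ 314 mm).

323 mm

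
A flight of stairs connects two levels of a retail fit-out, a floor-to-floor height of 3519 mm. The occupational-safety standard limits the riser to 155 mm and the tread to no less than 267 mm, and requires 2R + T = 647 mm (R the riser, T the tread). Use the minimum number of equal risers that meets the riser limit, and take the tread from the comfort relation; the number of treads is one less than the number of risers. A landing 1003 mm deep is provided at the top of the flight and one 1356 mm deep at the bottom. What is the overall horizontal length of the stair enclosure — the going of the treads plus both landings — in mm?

At most 155 each: 3519/155 = 22.70, giving 23 risers.
Each riser is 3519/23 = 153 mm (≤ 155 mm).
From 2R + T = 647: T = 647 − 306 = 341 mm.
Going = (23 − 1) × 341 = 7502 mm.
Add landings: 7502 + 1003 + 1356 = 9861 mm.

9861 mm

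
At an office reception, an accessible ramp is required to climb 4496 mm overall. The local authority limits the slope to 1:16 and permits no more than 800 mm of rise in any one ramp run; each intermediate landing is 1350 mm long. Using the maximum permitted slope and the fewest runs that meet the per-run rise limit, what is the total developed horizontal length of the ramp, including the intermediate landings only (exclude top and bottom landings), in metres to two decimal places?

4496 / 800 = 5.620 → round up to 6 ramp runs. That means 5 intermediate landings.
Ramp run (horizontal) at 1:16: 4496 × 16 = 71936 mm.
5 intermediate landings contribute 5 × 1350 = 6750 mm.
Total developed length = 71936 + 6750 = 78686 mm.
= 78.69 m.

78.69 m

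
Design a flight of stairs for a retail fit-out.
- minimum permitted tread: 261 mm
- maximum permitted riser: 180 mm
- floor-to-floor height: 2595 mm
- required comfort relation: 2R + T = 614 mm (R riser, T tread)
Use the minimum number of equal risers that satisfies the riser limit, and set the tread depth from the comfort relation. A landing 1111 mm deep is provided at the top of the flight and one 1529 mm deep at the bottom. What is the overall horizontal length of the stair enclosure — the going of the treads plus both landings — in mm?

2595 / 180 = 14.417 → round up to 15 risers.
Each riser is 2595/15 = 173 mm (≤ 180 mm).
T = 614 − 2·173 = 268 mm, which satisfies the 261 mm minimum.
Treads = 15 − 1 = 14; going = 14 × 268 = 3752 mm.
Enclosure = 3752 + 1111 + 1529 = 6392 mm.

6392 mm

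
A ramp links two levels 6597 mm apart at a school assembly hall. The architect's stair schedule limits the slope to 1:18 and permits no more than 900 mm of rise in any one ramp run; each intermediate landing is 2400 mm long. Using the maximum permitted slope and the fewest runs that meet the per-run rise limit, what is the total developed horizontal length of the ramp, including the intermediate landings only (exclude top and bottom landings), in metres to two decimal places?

135.55 m

⌈6597/900⌉ = 8 ramp runs. That means 7 intermediate landings.
Horizontal run for 6597 mm of rise at 1:18 is 6597 × 18 = 118746 mm.
Intermediate landings: 7 × 2400 = 16800 mm.
Total developed length = 118746 + 16800 = 135546 mm.
= 135.55 m.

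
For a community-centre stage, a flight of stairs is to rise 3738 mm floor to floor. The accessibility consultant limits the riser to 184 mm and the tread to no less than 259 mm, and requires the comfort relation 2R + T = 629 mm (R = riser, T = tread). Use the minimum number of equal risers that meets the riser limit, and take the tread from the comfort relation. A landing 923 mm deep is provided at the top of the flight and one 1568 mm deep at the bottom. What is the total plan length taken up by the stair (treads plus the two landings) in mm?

7951 mm

3738 / 184 = 20.315 → round up to 21 risers.
Riser R = 3738 / 21 = 178 mm, within the 184 mm limit.
From 2R + T = 629: T = 629 − 356 = 273 mm.
Going = (21 − 1) × 273 = 5460 mm.
Enclosure = 5460 + 923 + 1568 = 7951 mm.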